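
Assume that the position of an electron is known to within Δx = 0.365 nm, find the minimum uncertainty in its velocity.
158.586 km/s

Using the Heisenberg uncertainty principle and Δp = mΔv:
ΔxΔp ≥ ℏ/2
Δx(mΔv) ≥ ℏ/2

The minimum uncertainty in velocity is:
Δv_min = ℏ/(2mΔx)
Δv_min = (1.055e-34 J·s) / (2 × 9.109e-31 kg × 3.650e-10 m)
Δv_min = 1.586e+05 m/s = 158.586 km/s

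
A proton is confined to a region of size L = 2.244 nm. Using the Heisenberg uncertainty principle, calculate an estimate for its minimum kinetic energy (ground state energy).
1.030 μeV

Using the uncertainty principle to estimate ground state energy:

1. The position uncertainty is approximately the confinement size:
   Δx ≈ L = 2.244e-09 m

2. From ΔxΔp ≥ ℏ/2, the minimum momentum uncertainty is:
   Δp ≈ ℏ/(2L) = 2.350e-26 kg·m/s

3. The kinetic energy is approximately:
   KE ≈ (Δp)²/(2m) = (2.350e-26)²/(2 × 1.673e-27 kg)
   KE ≈ 1.651e-25 J = 1.030 μeV

This is an order-of-magnitude estimate of the ground state energy.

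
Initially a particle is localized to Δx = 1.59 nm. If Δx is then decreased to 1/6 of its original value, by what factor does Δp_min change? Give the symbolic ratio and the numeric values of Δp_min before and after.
Original Δp_min = 3.316 × 10^-26 kg·m/s; new Δp'_min = 1.990 × 10^-25 kg·m/s; ratio Δp'_min/Δp_min = 6.

From the uncertainty principle ΔxΔp ≥ ℏ/2, the minimum momentum uncertainty is Δp_min = ℏ/(2Δx).

Original (Δx = 1.59 nm = 1.590e-09 m):
Δp_min = (1.055e-34 J·s)/(2 × 1.590e-09 m) = 3.316e-26 kg·m/s

When Δx → (1/6)Δx:
Δp'_min = ℏ/(2 × (1/6)Δx) = 6 × ℏ/(2Δx) = 6 × Δp_min
Δp'_min = 6 × 3.316e-26 kg·m/s = 1.990e-25 kg·m/s

Since Δp_min ∝ 1/Δx, when Δx is decreased to 1/6 of its original value, Δp_min increases to 6 times its original value.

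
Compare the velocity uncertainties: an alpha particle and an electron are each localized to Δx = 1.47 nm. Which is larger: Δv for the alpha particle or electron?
The electron has the larger minimum velocity uncertainty, by a ratio of 7294.3.

For both particles, Δp_min = ℏ/(2Δx) = 3.587e-26 kg·m/s (same for both).

The velocity uncertainty is Δv = Δp/m:
- alpha particle: Δv = 3.587e-26 / 6.645e-27 = 5.398e+00 m/s = 5.398 m/s
- electron: Δv = 3.587e-26 / 9.109e-31 = 3.938e+04 m/s = 39.377 km/s

Ratio: 3.938e+04 / 5.398e+00 = 7294.3

The lighter particle has larger velocity uncertainty because Δv ∝ 1/m.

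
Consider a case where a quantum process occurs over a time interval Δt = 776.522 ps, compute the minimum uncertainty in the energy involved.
423.821 neV

Using the energy-time uncertainty principle:
ΔEΔt ≥ ℏ/2

The minimum uncertainty in energy is:
ΔE_min = ℏ/(2Δt)
ΔE_min = (1.055e-34 J·s) / (2 × 7.765e-10 s)
ΔE_min = 6.790e-26 J = 423.821 neV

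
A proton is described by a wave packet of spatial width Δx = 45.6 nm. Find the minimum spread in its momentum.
1.156 × 10^-27 kg·m/s

For a wave packet, the spatial width Δx and momentum spread Δp are related by the uncertainty principle:
ΔxΔp ≥ ℏ/2

The minimum momentum spread is:
Δp_min = ℏ/(2Δx)
Δp_min = (1.055e-34 J·s) / (2 × 4.560e-08 m)
Δp_min = 1.156e-27 kg·m/s

A wave packet cannot have both a well-defined position and well-defined momentum.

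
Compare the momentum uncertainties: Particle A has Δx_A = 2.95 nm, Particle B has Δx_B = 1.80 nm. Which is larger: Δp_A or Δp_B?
Particle B has the larger minimum momentum uncertainty, by a factor of 1.64.

For each particle, the minimum momentum uncertainty is Δp_min = ℏ/(2Δx):

Particle A: Δp_A = ℏ/(2×2.950e-09 m) = 1.787e-26 kg·m/s
Particle B: Δp_B = ℏ/(2×1.800e-09 m) = 2.929e-26 kg·m/s

Ratio: Δp_B/Δp_A = 1.64

Since Δp_min ∝ 1/Δx, the particle with smaller position uncertainty (B) has larger momentum uncertainty.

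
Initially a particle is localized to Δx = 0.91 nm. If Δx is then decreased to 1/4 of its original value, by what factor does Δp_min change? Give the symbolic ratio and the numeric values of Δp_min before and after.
Original Δp_min = 5.794 × 10^-26 kg·m/s; new Δp'_min = 2.318 × 10^-25 kg·m/s; ratio Δp'_min/Δp_min = 4.

From the uncertainty principle ΔxΔp ≥ ℏ/2, the minimum momentum uncertainty is Δp_min = ℏ/(2Δx).

Original (Δx = 0.91 nm = 9.100e-10 m):
Δp_min = (1.055e-34 J·s)/(2 × 9.100e-10 m) = 5.794e-26 kg·m/s

When Δx → (1/4)Δx:
Δp'_min = ℏ/(2 × (1/4)Δx) = 4 × ℏ/(2Δx) = 4 × Δp_min
Δp'_min = 4 × 5.794e-26 kg·m/s = 2.318e-25 kg·m/s

Since Δp_min ∝ 1/Δx, when Δx is decreased to 1/4 of its original value, Δp_min increases to 4 times its original value.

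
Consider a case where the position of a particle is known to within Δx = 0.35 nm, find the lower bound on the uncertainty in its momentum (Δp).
1.507 × 10^-25 kg·m/s

Using the Heisenberg uncertainty principle:
ΔxΔp ≥ ℏ/2

The minimum uncertainty in momentum is:
Δp_min = ℏ/(2Δx)
Δp_min = (1.055e-34 J·s) / (2 × 3.500e-10 m)
Δp_min = 1.507e-25 kg·m/s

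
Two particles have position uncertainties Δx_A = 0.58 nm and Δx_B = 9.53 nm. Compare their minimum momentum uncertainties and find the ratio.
Particle A has the larger minimum momentum uncertainty, by a factor of 16.43.

For each particle, the minimum momentum uncertainty is Δp_min = ℏ/(2Δx):

Particle A: Δp_A = ℏ/(2×5.800e-10 m) = 9.091e-26 kg·m/s
Particle B: Δp_B = ℏ/(2×9.530e-09 m) = 5.533e-27 kg·m/s

Ratio: Δp_A/Δp_B = 16.43

Since Δp_min ∝ 1/Δx, the particle with smaller position uncertainty (A) has larger momentum uncertainty.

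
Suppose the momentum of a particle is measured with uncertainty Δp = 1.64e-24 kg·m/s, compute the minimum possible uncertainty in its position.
32.152 pm

Using the Heisenberg uncertainty principle:
ΔxΔp ≥ ℏ/2

The minimum uncertainty in position is:
Δx_min = ℏ/(2Δp)
Δx_min = (1.055e-34 J·s) / (2 × 1.640e-24 kg·m/s)
Δx_min = 3.215e-11 m = 32.152 pm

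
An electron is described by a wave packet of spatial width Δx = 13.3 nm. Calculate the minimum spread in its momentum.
3.965 × 10^-27 kg·m/s

For a wave packet, the spatial width Δx and momentum spread Δp are related by the uncertainty principle:
ΔxΔp ≥ ℏ/2

The minimum momentum spread is:
Δp_min = ℏ/(2Δx)
Δp_min = (1.055e-34 J·s) / (2 × 1.330e-08 m)
Δp_min = 3.965e-27 kg·m/s

A wave packet cannot have both a well-defined position and well-defined momentum.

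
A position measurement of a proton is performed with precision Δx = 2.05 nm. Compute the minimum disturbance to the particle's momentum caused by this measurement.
2.572 × 10^-26 kg·m/s

The uncertainty principle implies that measuring position disturbs momentum:
ΔxΔp ≥ ℏ/2

When we measure position with precision Δx, we necessarily introduce a momentum uncertainty:
Δp ≥ ℏ/(2Δx)
Δp_min = (1.055e-34 J·s) / (2 × 2.050e-09 m)
Δp_min = 2.572e-26 kg·m/s

The more precisely we measure position, the greater the momentum disturbance.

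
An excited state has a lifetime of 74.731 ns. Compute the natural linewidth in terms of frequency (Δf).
1.065 MHz

Using the energy-time uncertainty principle and E = hf:
ΔEΔt ≥ ℏ/2
hΔf·Δt ≥ ℏ/2

The minimum frequency uncertainty is:
Δf = ℏ/(2hτ) = 1/(4πτ)
Δf = 1/(4π × 7.473e-08 s)
Δf = 1.065e+06 Hz = 1.065 MHz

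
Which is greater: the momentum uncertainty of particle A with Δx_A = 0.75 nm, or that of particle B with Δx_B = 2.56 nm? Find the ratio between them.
Particle A has the larger minimum momentum uncertainty, by a factor of 3.41.

For each particle, the minimum momentum uncertainty is Δp_min = ℏ/(2Δx):

Particle A: Δp_A = ℏ/(2×7.500e-10 m) = 7.030e-26 kg·m/s
Particle B: Δp_B = ℏ/(2×2.560e-09 m) = 2.060e-26 kg·m/s

Ratio: Δp_A/Δp_B = 3.41

Since Δp_min ∝ 1/Δx, the particle with smaller position uncertainty (A) has larger momentum uncertainty.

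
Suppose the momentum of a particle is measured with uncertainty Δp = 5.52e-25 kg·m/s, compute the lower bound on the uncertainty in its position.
95.523 pm

Using the Heisenberg uncertainty principle:
ΔxΔp ≥ ℏ/2

The minimum uncertainty in position is:
Δx_min = ℏ/(2Δp)
Δx_min = (1.055e-34 J·s) / (2 × 5.520e-25 kg·m/s)
Δx_min = 9.552e-11 m = 95.523 pm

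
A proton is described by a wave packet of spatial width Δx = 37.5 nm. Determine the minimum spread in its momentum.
1.406 × 10^-27 kg·m/s

For a wave packet, the spatial width Δx and momentum spread Δp are related by the uncertainty principle:
ΔxΔp ≥ ℏ/2

The minimum momentum spread is:
Δp_min = ℏ/(2Δx)
Δp_min = (1.055e-34 J·s) / (2 × 3.750e-08 m)
Δp_min = 1.406e-27 kg·m/s

A wave packet cannot have both a well-defined position and well-defined momentum.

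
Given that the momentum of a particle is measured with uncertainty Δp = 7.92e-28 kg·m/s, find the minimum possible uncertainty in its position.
66.577 nm

Using the Heisenberg uncertainty principle:
ΔxΔp ≥ ℏ/2

The minimum uncertainty in position is:
Δx_min = ℏ/(2Δp)
Δx_min = (1.055e-34 J·s) / (2 × 7.920e-28 kg·m/s)
Δx_min = 6.658e-08 m = 66.577 nm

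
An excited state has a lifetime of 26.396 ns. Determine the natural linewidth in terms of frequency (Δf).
3.015 MHz

Using the energy-time uncertainty principle and E = hf:
ΔEΔt ≥ ℏ/2
hΔf·Δt ≥ ℏ/2

The minimum frequency uncertainty is:
Δf = ℏ/(2hτ) = 1/(4πτ)
Δf = 1/(4π × 2.640e-08 s)
Δf = 3.015e+06 Hz = 3.015 MHz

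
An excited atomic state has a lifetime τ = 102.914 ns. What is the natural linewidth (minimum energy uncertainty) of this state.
3.198 neV

Using the energy-time uncertainty principle:
ΔEΔt ≥ ℏ/2

The lifetime τ represents the time uncertainty Δt.
The natural linewidth (minimum energy uncertainty) is:

ΔE = ℏ/(2τ)
ΔE = (1.055e-34 J·s) / (2 × 1.029e-07 s)
ΔE = 5.124e-28 J = 3.198 neV

This natural linewidth limits the precision of spectroscopic measurements.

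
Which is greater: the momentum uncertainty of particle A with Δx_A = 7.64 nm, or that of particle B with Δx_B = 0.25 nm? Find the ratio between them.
Particle B has the larger minimum momentum uncertainty, by a factor of 30.56.

For each particle, the minimum momentum uncertainty is Δp_min = ℏ/(2Δx):

Particle A: Δp_A = ℏ/(2×7.640e-09 m) = 6.902e-27 kg·m/s
Particle B: Δp_B = ℏ/(2×2.500e-10 m) = 2.109e-25 kg·m/s

Ratio: Δp_B/Δp_A = 30.56

Since Δp_min ∝ 1/Δx, the particle with smaller position uncertainty (B) has larger momentum uncertainty.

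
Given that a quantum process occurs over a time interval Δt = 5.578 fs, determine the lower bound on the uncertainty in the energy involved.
59.001 meV

Using the energy-time uncertainty principle:
ΔEΔt ≥ ℏ/2

The minimum uncertainty in energy is:
ΔE_min = ℏ/(2Δt)
ΔE_min = (1.055e-34 J·s) / (2 × 5.578e-15 s)
ΔE_min = 9.453e-21 J = 59.001 meV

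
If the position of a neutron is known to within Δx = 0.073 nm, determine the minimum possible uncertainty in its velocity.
431.248 m/s

Using the Heisenberg uncertainty principle and Δp = mΔv:
ΔxΔp ≥ ℏ/2
Δx(mΔv) ≥ ℏ/2

The minimum uncertainty in velocity is:
Δv_min = ℏ/(2mΔx)
Δv_min = (1.055e-34 J·s) / (2 × 1.675e-27 kg × 7.300e-11 m)
Δv_min = 4.312e+02 m/s = 431.248 m/s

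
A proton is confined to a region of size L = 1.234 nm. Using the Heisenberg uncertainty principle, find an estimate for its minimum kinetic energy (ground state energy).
3.407 μeV

Using the uncertainty principle to estimate ground state energy:

1. The position uncertainty is approximately the confinement size:
   Δx ≈ L = 1.234e-09 m

2. From ΔxΔp ≥ ℏ/2, the minimum momentum uncertainty is:
   Δp ≈ ℏ/(2L) = 4.273e-26 kg·m/s

3. The kinetic energy is approximately:
   KE ≈ (Δp)²/(2m) = (4.273e-26)²/(2 × 1.673e-27 kg)
   KE ≈ 5.458e-25 J = 3.407 μeV

This is an order-of-magnitude estimate of the ground state energy.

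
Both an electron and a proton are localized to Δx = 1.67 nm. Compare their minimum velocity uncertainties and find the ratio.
The electron has the larger minimum velocity uncertainty, by a ratio of 1836.2.

For both particles, Δp_min = ℏ/(2Δx) = 3.157e-26 kg·m/s (same for both).

The velocity uncertainty is Δv = Δp/m:
- electron: Δv = 3.157e-26 / 9.109e-31 = 3.466e+04 m/s = 34.661 km/s
- proton: Δv = 3.157e-26 / 1.673e-27 = 1.888e+01 m/s = 18.877 m/s

Ratio: 3.466e+04 / 1.888e+01 = 1836.2

The lighter particle has larger velocity uncertainty because Δv ∝ 1/m.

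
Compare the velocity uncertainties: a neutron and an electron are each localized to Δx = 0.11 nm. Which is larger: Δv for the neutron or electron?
The electron has the larger minimum velocity uncertainty, by a ratio of 1838.7.

For both particles, Δp_min = ℏ/(2Δx) = 4.794e-25 kg·m/s (same for both).

The velocity uncertainty is Δv = Δp/m:
- neutron: Δv = 4.794e-25 / 1.675e-27 = 2.862e+02 m/s = 286.192 m/s
- electron: Δv = 4.794e-25 / 9.109e-31 = 5.262e+05 m/s = 526.217 km/s

Ratio: 5.262e+05 / 2.862e+02 = 1838.7

The lighter particle has larger velocity uncertainty because Δv ∝ 1/m.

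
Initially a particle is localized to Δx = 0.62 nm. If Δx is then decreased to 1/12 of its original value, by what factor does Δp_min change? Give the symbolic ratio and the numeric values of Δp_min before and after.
Original Δp_min = 8.505 × 10^-26 kg·m/s; new Δp'_min = 1.021 × 10^-24 kg·m/s; ratio Δp'_min/Δp_min = 12.

From the uncertainty principle ΔxΔp ≥ ℏ/2, the minimum momentum uncertainty is Δp_min = ℏ/(2Δx).

Original (Δx = 0.62 nm = 6.200e-10 m):
Δp_min = (1.055e-34 J·s)/(2 × 6.200e-10 m) = 8.505e-26 kg·m/s

When Δx → (1/12)Δx:
Δp'_min = ℏ/(2 × (1/12)Δx) = 12 × ℏ/(2Δx) = 12 × Δp_min
Δp'_min = 12 × 8.505e-26 kg·m/s = 1.021e-24 kg·m/s

Since Δp_min ∝ 1/Δx, when Δx is decreased to 1/12 of its original value, Δp_min increases to 12 times its original value.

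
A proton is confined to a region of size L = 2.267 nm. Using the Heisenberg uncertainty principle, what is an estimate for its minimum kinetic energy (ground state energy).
1.009 μeV

Using the uncertainty principle to estimate ground state energy:

1. The position uncertainty is approximately the confinement size:
   Δx ≈ L = 2.267e-09 m

2. From ΔxΔp ≥ ℏ/2, the minimum momentum uncertainty is:
   Δp ≈ ℏ/(2L) = 2.326e-26 kg·m/s

3. The kinetic energy is approximately:
   KE ≈ (Δp)²/(2m) = (2.326e-26)²/(2 × 1.673e-27 kg)
   KE ≈ 1.617e-25 J = 1.009 μeV

This is an order-of-magnitude estimate of the ground state energy.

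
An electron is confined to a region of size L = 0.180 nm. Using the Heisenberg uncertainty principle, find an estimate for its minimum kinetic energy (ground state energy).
293.980 meV

Using the uncertainty principle to estimate ground state energy:

1. The position uncertainty is approximately the confinement size:
   Δx ≈ L = 1.800e-10 m

2. From ΔxΔp ≥ ℏ/2, the minimum momentum uncertainty is:
   Δp ≈ ℏ/(2L) = 2.929e-25 kg·m/s

3. The kinetic energy is approximately:
   KE ≈ (Δp)²/(2m) = (2.929e-25)²/(2 × 9.109e-31 kg)
   KE ≈ 4.710e-20 J = 293.980 meV

This is an order-of-magnitude estimate of the ground state energy.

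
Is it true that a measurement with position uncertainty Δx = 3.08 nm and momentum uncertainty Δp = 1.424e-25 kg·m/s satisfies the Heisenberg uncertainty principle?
Yes, it satisfies the uncertainty principle.

Calculate the product ΔxΔp:
ΔxΔp = (3.080e-09 m) × (1.424e-25 kg·m/s)
ΔxΔp = 4.386e-34 J·s

Compare to the minimum allowed value ℏ/2:
ℏ/2 = 5.273e-35 J·s

Since ΔxΔp = 4.386e-34 J·s ≥ 5.273e-35 J·s = ℏ/2,
the measurement satisfies the uncertainty principle.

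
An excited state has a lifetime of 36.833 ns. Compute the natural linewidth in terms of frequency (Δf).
2.160 MHz

Using the energy-time uncertainty principle and E = hf:
ΔEΔt ≥ ℏ/2
hΔf·Δt ≥ ℏ/2

The minimum frequency uncertainty is:
Δf = ℏ/(2hτ) = 1/(4πτ)
Δf = 1/(4π × 3.683e-08 s)
Δf = 2.160e+06 Hz = 2.160 MHz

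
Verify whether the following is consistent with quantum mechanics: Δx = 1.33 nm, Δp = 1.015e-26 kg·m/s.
No, it violates the uncertainty principle (impossible measurement).

Calculate the product ΔxΔp:
ΔxΔp = (1.330e-09 m) × (1.015e-26 kg·m/s)
ΔxΔp = 1.350e-35 J·s

Compare to the minimum allowed value ℏ/2:
ℏ/2 = 5.273e-35 J·s

Since ΔxΔp = 1.350e-35 J·s < 5.273e-35 J·s = ℏ/2,
the measurement violates the uncertainty principle.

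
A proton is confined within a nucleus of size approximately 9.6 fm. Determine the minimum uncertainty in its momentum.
5.493 × 10^-21 kg·m/s

Using the Heisenberg uncertainty principle:
ΔxΔp ≥ ℏ/2

With Δx ≈ L = 9.600e-15 m (the confinement size):
Δp_min = ℏ/(2Δx)
Δp_min = (1.055e-34 J·s) / (2 × 9.600e-15 m)
Δp_min = 5.493e-21 kg·m/s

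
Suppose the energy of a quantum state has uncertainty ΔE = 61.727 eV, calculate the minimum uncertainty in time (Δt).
5.332 as

Using the energy-time uncertainty principle:
ΔEΔt ≥ ℏ/2

The minimum uncertainty in time is:
Δt_min = ℏ/(2ΔE)
Δt_min = (1.055e-34 J·s) / (2 × 9.890e-18 J)
Δt_min = 5.332e-18 s = 5.332 as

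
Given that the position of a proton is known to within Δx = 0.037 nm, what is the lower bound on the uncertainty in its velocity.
852.014 m/s

Using the Heisenberg uncertainty principle and Δp = mΔv:
ΔxΔp ≥ ℏ/2
Δx(mΔv) ≥ ℏ/2

The minimum uncertainty in velocity is:
Δv_min = ℏ/(2mΔx)
Δv_min = (1.055e-34 J·s) / (2 × 1.673e-27 kg × 3.700e-11 m)
Δv_min = 8.520e+02 m/s = 852.014 m/s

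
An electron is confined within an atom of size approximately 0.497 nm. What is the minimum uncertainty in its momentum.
1.061 × 10^-25 kg·m/s

Using the Heisenberg uncertainty principle:
ΔxΔp ≥ ℏ/2

With Δx ≈ L = 4.970e-10 m (the confinement size):
Δp_min = ℏ/(2Δx)
Δp_min = (1.055e-34 J·s) / (2 × 4.970e-10 m)
Δp_min = 1.061e-25 kg·m/s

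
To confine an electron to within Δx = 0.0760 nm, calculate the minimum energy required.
1.649 eV

Localizing a particle requires giving it sufficient momentum uncertainty:

1. From uncertainty principle: Δp ≥ ℏ/(2Δx)
   Δp_min = (1.055e-34 J·s) / (2 × 7.600e-11 m)
   Δp_min = 6.938e-25 kg·m/s

2. This momentum uncertainty corresponds to kinetic energy:
   KE ≈ (Δp)²/(2m) = (6.938e-25)²/(2 × 9.109e-31 kg)
   KE = 2.642e-19 J = 1.649 eV

Tighter localization requires more energy.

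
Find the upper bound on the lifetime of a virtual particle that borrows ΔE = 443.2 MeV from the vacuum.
7.426 × 10^-25 s

Using the energy-time uncertainty principle:
ΔEΔt ≥ ℏ/2

For a virtual particle borrowing energy ΔE, the maximum lifetime is:
Δt_max = ℏ/(2ΔE)

Converting energy:
ΔE = 443.2 MeV = 7.101e-11 J

Δt_max = (1.055e-34 J·s) / (2 × 7.101e-11 J)
Δt_max = 7.426e-25 s = 7.426 × 10^-25 s

Virtual particles with higher borrowed energy exist for shorter times.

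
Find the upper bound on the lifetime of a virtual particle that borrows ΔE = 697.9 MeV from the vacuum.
4.716 × 10^-25 s

Using the energy-time uncertainty principle:
ΔEΔt ≥ ℏ/2

For a virtual particle borrowing energy ΔE, the maximum lifetime is:
Δt_max = ℏ/(2ΔE)

Converting energy:
ΔE = 697.9 MeV = 1.118e-10 J

Δt_max = (1.055e-34 J·s) / (2 × 1.118e-10 J)
Δt_max = 4.716e-25 s = 4.716 × 10^-25 s

Virtual particles with higher borrowed energy exist for shorter times.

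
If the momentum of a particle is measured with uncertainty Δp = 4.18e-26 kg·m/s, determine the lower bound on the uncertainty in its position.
1.261 nm

Using the Heisenberg uncertainty principle:
ΔxΔp ≥ ℏ/2

The minimum uncertainty in position is:
Δx_min = ℏ/(2Δp)
Δx_min = (1.055e-34 J·s) / (2 × 4.180e-26 kg·m/s)
Δx_min = 1.261e-09 m = 1.261 nm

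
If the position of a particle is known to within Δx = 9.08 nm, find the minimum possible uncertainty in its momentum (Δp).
5.807 × 10^-27 kg·m/s

Using the Heisenberg uncertainty principle:
ΔxΔp ≥ ℏ/2

The minimum uncertainty in momentum is:
Δp_min = ℏ/(2Δx)
Δp_min = (1.055e-34 J·s) / (2 × 9.080e-09 m)
Δp_min = 5.807e-27 kg·m/s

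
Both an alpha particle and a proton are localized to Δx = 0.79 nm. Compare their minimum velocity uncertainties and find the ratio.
The proton has the larger minimum velocity uncertainty, by a ratio of 4.0.

For both particles, Δp_min = ℏ/(2Δx) = 6.675e-26 kg·m/s (same for both).

The velocity uncertainty is Δv = Δp/m:
- alpha particle: Δv = 6.675e-26 / 6.645e-27 = 1.004e+01 m/s = 10.045 m/s
- proton: Δv = 6.675e-26 / 1.673e-27 = 3.990e+01 m/s = 39.904 m/s

Ratio: 3.990e+01 / 1.004e+01 = 4.0

The lighter particle has larger velocity uncertainty because Δv ∝ 1/m.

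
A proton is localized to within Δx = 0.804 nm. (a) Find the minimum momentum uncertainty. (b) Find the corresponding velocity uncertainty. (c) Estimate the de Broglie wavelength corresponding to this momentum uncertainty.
(a) Δp_min = 6.558 × 10^-26 kg·m/s
(b) Δv_min = 39.210 m/s
(c) λ_dB = 10.103 nm

Step-by-step:

(a) From the uncertainty principle:
Δp_min = ℏ/(2Δx) = (1.055e-34 J·s)/(2 × 8.040e-10 m) = 6.558e-26 kg·m/s

(b) The velocity uncertainty:
Δv = Δp/m = (6.558e-26 kg·m/s)/(1.673e-27 kg) = 3.921e+01 m/s = 39.210 m/s

(c) The de Broglie wavelength for this momentum:
λ = h/p = (6.626e-34 J·s)/(6.558e-26 kg·m/s) = 1.010e-08 m = 10.103 nm

Note: The de Broglie wavelength is comparable to the localization size, as expected from wave-particle duality.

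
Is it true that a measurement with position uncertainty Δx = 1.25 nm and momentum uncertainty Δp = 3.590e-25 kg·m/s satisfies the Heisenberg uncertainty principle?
Yes, it satisfies the uncertainty principle.

Calculate the product ΔxΔp:
ΔxΔp = (1.250e-09 m) × (3.590e-25 kg·m/s)
ΔxΔp = 4.487e-34 J·s

Compare to the minimum allowed value ℏ/2:
ℏ/2 = 5.273e-35 J·s

Since ΔxΔp = 4.487e-34 J·s ≥ 5.273e-35 J·s = ℏ/2,
the measurement satisfies the uncertainty principle.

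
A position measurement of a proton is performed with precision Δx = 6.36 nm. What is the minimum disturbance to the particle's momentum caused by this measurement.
8.291 × 10^-27 kg·m/s

The uncertainty principle implies that measuring position disturbs momentum:
ΔxΔp ≥ ℏ/2

When we measure position with precision Δx, we necessarily introduce a momentum uncertainty:
Δp ≥ ℏ/(2Δx)
Δp_min = (1.055e-34 J·s) / (2 × 6.360e-09 m)
Δp_min = 8.291e-27 kg·m/s

The more precisely we measure position, the greater the momentum disturbance.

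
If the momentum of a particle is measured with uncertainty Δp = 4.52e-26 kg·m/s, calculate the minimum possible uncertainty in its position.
1.167 nm

Using the Heisenberg uncertainty principle:
ΔxΔp ≥ ℏ/2

The minimum uncertainty in position is:
Δx_min = ℏ/(2Δp)
Δx_min = (1.055e-34 J·s) / (2 × 4.520e-26 kg·m/s)
Δx_min = 1.167e-09 m = 1.167 nm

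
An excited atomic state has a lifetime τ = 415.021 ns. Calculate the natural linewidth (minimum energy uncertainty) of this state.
792.986 peV

Using the energy-time uncertainty principle:
ΔEΔt ≥ ℏ/2

The lifetime τ represents the time uncertainty Δt.
The natural linewidth (minimum energy uncertainty) is:

ΔE = ℏ/(2τ)
ΔE = (1.055e-34 J·s) / (2 × 4.150e-07 s)
ΔE = 1.271e-28 J = 792.986 peV

This natural linewidth limits the precision of spectroscopic measurements.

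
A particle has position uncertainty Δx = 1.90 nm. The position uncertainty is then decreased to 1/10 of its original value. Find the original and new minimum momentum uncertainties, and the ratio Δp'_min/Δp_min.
Original Δp_min = 2.775 × 10^-26 kg·m/s; new Δp'_min = 2.775 × 10^-25 kg·m/s; ratio Δp'_min/Δp_min = 10.

From the uncertainty principle ΔxΔp ≥ ℏ/2, the minimum momentum uncertainty is Δp_min = ℏ/(2Δx).

Original (Δx = 1.90 nm = 1.900e-09 m):
Δp_min = (1.055e-34 J·s)/(2 × 1.900e-09 m) = 2.775e-26 kg·m/s

When Δx → (1/10)Δx:
Δp'_min = ℏ/(2 × (1/10)Δx) = 10 × ℏ/(2Δx) = 10 × Δp_min
Δp'_min = 10 × 2.775e-26 kg·m/s = 2.775e-25 kg·m/s

Since Δp_min ∝ 1/Δx, when Δx is decreased to 1/10 of its original value, Δp_min increases to 10 times its original value.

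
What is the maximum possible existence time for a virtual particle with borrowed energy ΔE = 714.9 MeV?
4.604 × 10^-25 s

Using the energy-time uncertainty principle:
ΔEΔt ≥ ℏ/2

For a virtual particle borrowing energy ΔE, the maximum lifetime is:
Δt_max = ℏ/(2ΔE)

Converting energy:
ΔE = 714.9 MeV = 1.145e-10 J

Δt_max = (1.055e-34 J·s) / (2 × 1.145e-10 J)
Δt_max = 4.604e-25 s = 4.604 × 10^-25 s

Virtual particles with higher borrowed energy exist for shorter times.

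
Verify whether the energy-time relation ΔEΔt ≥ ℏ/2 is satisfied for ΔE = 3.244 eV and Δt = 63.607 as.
No, it violates the uncertainty relation.

Calculate the product ΔEΔt:
ΔE = 3.244 eV = 5.197e-19 J
ΔEΔt = (5.197e-19 J) × (6.361e-17 s)
ΔEΔt = 3.306e-35 J·s

Compare to the minimum allowed value ℏ/2:
ℏ/2 = 5.273e-35 J·s

Since ΔEΔt = 3.306e-35 J·s < 5.273e-35 J·s = ℏ/2,
this violates the uncertainty relation.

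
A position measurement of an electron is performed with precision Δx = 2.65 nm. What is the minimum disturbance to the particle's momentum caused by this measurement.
1.990 × 10^-26 kg·m/s

The uncertainty principle implies that measuring position disturbs momentum:
ΔxΔp ≥ ℏ/2

When we measure position with precision Δx, we necessarily introduce a momentum uncertainty:
Δp ≥ ℏ/(2Δx)
Δp_min = (1.055e-34 J·s) / (2 × 2.650e-09 m)
Δp_min = 1.990e-26 kg·m/s

The more precisely we measure position, the greater the momentum disturbance.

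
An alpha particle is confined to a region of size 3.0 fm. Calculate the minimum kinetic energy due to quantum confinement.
145.090 keV

Using the uncertainty principle:

1. Position uncertainty: Δx ≈ 3.000e-15 m
2. Minimum momentum uncertainty: Δp = ℏ/(2Δx) = 1.758e-20 kg·m/s
3. Minimum kinetic energy:
   KE = (Δp)²/(2m) = (1.758e-20)²/(2 × 6.645e-27 kg)
   KE = 2.325e-14 J = 145.090 keV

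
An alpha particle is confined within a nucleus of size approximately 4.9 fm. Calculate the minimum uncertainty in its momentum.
1.076 × 10^-20 kg·m/s

Using the Heisenberg uncertainty principle:
ΔxΔp ≥ ℏ/2

With Δx ≈ L = 4.900e-15 m (the confinement size):
Δp_min = ℏ/(2Δx)
Δp_min = (1.055e-34 J·s) / (2 × 4.900e-15 m)
Δp_min = 1.076e-20 kg·m/s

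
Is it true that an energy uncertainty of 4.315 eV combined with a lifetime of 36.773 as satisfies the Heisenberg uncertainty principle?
No, it violates the uncertainty relation.

Calculate the product ΔEΔt:
ΔE = 4.315 eV = 6.913e-19 J
ΔEΔt = (6.913e-19 J) × (3.677e-17 s)
ΔEΔt = 2.542e-35 J·s

Compare to the minimum allowed value ℏ/2:
ℏ/2 = 5.273e-35 J·s

Since ΔEΔt = 2.542e-35 J·s < 5.273e-35 J·s = ℏ/2,
this violates the uncertainty relation.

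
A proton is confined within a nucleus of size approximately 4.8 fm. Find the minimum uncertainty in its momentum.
1.099 × 10^-20 kg·m/s

Using the Heisenberg uncertainty principle:
ΔxΔp ≥ ℏ/2

With Δx ≈ L = 4.800e-15 m (the confinement size):
Δp_min = ℏ/(2Δx)
Δp_min = (1.055e-34 J·s) / (2 × 4.800e-15 m)
Δp_min = 1.099e-20 kg·m/s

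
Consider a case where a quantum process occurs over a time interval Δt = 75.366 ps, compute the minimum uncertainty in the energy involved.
4.367 μeV

Using the energy-time uncertainty principle:
ΔEΔt ≥ ℏ/2

The minimum uncertainty in energy is:
ΔE_min = ℏ/(2Δt)
ΔE_min = (1.055e-34 J·s) / (2 × 7.537e-11 s)
ΔE_min = 6.996e-25 J = 4.367 μeV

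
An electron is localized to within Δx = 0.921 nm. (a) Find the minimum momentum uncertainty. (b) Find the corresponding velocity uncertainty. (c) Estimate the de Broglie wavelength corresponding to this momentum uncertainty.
(a) Δp_min = 5.725 × 10^-26 kg·m/s
(b) Δv_min = 62.849 km/s
(c) λ_dB = 11.574 nm

Step-by-step:

(a) From the uncertainty principle:
Δp_min = ℏ/(2Δx) = (1.055e-34 J·s)/(2 × 9.210e-10 m) = 5.725e-26 kg·m/s

(b) The velocity uncertainty:
Δv = Δp/m = (5.725e-26 kg·m/s)/(9.109e-31 kg) = 6.285e+04 m/s = 62.849 km/s

(c) The de Broglie wavelength for this momentum:
λ = h/p = (6.626e-34 J·s)/(5.725e-26 kg·m/s) = 1.157e-08 m = 11.574 nm

Note: The de Broglie wavelength is comparable to the localization size, as expected from wave-particle duality.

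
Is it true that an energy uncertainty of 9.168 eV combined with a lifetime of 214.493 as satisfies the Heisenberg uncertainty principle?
Yes, it satisfies the uncertainty relation.

Calculate the product ΔEΔt:
ΔE = 9.168 eV = 1.469e-18 J
ΔEΔt = (1.469e-18 J) × (2.145e-16 s)
ΔEΔt = 3.151e-34 J·s

Compare to the minimum allowed value ℏ/2:
ℏ/2 = 5.273e-35 J·s

Since ΔEΔt = 3.151e-34 J·s ≥ 5.273e-35 J·s = ℏ/2,
this satisfies the uncertainty relation.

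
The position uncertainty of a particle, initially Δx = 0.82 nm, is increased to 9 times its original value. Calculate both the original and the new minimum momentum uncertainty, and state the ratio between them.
Original Δp_min = 6.430 × 10^-26 kg·m/s; new Δp'_min = 7.145 × 10^-27 kg·m/s; ratio Δp'_min/Δp_min = 1/9.

From the uncertainty principle ΔxΔp ≥ ℏ/2, the minimum momentum uncertainty is Δp_min = ℏ/(2Δx).

Original (Δx = 0.82 nm = 8.200e-10 m):
Δp_min = (1.055e-34 J·s)/(2 × 8.200e-10 m) = 6.430e-26 kg·m/s

When Δx → 9Δx:
Δp'_min = ℏ/(2 × 9Δx) = (1/9) × ℏ/(2Δx) = (1/9) × Δp_min
Δp'_min = 1/9 × 6.430e-26 kg·m/s = 7.145e-27 kg·m/s

Since Δp_min ∝ 1/Δx, when Δx is increased to 9 times its original value, Δp_min decreases to 1/9 of its original value.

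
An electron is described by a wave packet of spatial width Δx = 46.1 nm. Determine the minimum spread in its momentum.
1.144 × 10^-27 kg·m/s

For a wave packet, the spatial width Δx and momentum spread Δp are related by the uncertainty principle:
ΔxΔp ≥ ℏ/2

The minimum momentum spread is:
Δp_min = ℏ/(2Δx)
Δp_min = (1.055e-34 J·s) / (2 × 4.610e-08 m)
Δp_min = 1.144e-27 kg·m/s

A wave packet cannot have both a well-defined position and well-defined momentum.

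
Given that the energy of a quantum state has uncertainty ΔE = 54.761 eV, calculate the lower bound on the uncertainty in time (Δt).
6.010 as

Using the energy-time uncertainty principle:
ΔEΔt ≥ ℏ/2

The minimum uncertainty in time is:
Δt_min = ℏ/(2ΔE)
Δt_min = (1.055e-34 J·s) / (2 × 8.774e-18 J)
Δt_min = 6.010e-18 s = 6.010 as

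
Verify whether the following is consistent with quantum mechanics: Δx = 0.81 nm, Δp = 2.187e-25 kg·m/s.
Yes, it satisfies the uncertainty principle.

Calculate the product ΔxΔp:
ΔxΔp = (8.100e-10 m) × (2.187e-25 kg·m/s)
ΔxΔp = 1.771e-34 J·s

Compare to the minimum allowed value ℏ/2:
ℏ/2 = 5.273e-35 J·s

Since ΔxΔp = 1.771e-34 J·s ≥ 5.273e-35 J·s = ℏ/2,
the measurement satisfies the uncertainty principle.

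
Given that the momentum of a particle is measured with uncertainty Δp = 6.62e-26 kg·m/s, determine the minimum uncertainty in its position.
796.504 pm

Using the Heisenberg uncertainty principle:
ΔxΔp ≥ ℏ/2

The minimum uncertainty in position is:
Δx_min = ℏ/(2Δp)
Δx_min = (1.055e-34 J·s) / (2 × 6.620e-26 kg·m/s)
Δx_min = 7.965e-10 m = 796.504 pm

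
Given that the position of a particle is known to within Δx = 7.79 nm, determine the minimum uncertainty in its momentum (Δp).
6.769 × 10^-27 kg·m/s

Using the Heisenberg uncertainty principle:
ΔxΔp ≥ ℏ/2

The minimum uncertainty in momentum is:
Δp_min = ℏ/(2Δx)
Δp_min = (1.055e-34 J·s) / (2 × 7.790e-09 m)
Δp_min = 6.769e-27 kg·m/s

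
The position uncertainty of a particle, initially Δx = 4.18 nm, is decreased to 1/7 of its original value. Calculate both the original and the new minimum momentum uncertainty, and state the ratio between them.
Original Δp_min = 1.261 × 10^-26 kg·m/s; new Δp'_min = 8.830 × 10^-26 kg·m/s; ratio Δp'_min/Δp_min = 7.

From the uncertainty principle ΔxΔp ≥ ℏ/2, the minimum momentum uncertainty is Δp_min = ℏ/(2Δx).

Original (Δx = 4.18 nm = 4.180e-09 m):
Δp_min = (1.055e-34 J·s)/(2 × 4.180e-09 m) = 1.261e-26 kg·m/s

When Δx → (1/7)Δx:
Δp'_min = ℏ/(2 × (1/7)Δx) = 7 × ℏ/(2Δx) = 7 × Δp_min
Δp'_min = 7 × 1.261e-26 kg·m/s = 8.830e-26 kg·m/s

Since Δp_min ∝ 1/Δx, when Δx is decreased to 1/7 of its original value, Δp_min increases to 7 times its original value.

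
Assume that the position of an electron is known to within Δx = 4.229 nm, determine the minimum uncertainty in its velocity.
13.687 km/s

Using the Heisenberg uncertainty principle and Δp = mΔv:
ΔxΔp ≥ ℏ/2
Δx(mΔv) ≥ ℏ/2

The minimum uncertainty in velocity is:
Δv_min = ℏ/(2mΔx)
Δv_min = (1.055e-34 J·s) / (2 × 9.109e-31 kg × 4.229e-09 m)
Δv_min = 1.369e+04 m/s = 13.687 km/s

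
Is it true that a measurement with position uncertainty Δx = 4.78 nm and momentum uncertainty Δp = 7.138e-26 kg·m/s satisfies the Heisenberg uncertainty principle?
Yes, it satisfies the uncertainty principle.

Calculate the product ΔxΔp:
ΔxΔp = (4.780e-09 m) × (7.138e-26 kg·m/s)
ΔxΔp = 3.412e-34 J·s

Compare to the minimum allowed value ℏ/2:
ℏ/2 = 5.273e-35 J·s

Since ΔxΔp = 3.412e-34 J·s ≥ 5.273e-35 J·s = ℏ/2,
the measurement satisfies the uncertainty principle.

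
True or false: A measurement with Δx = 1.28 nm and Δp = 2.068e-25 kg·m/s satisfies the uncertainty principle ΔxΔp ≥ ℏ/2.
Yes, it satisfies the uncertainty principle.

Calculate the product ΔxΔp:
ΔxΔp = (1.280e-09 m) × (2.068e-25 kg·m/s)
ΔxΔp = 2.647e-34 J·s

Compare to the minimum allowed value ℏ/2:
ℏ/2 = 5.273e-35 J·s

Since ΔxΔp = 2.647e-34 J·s ≥ 5.273e-35 J·s = ℏ/2,
the measurement satisfies the uncertainty principle.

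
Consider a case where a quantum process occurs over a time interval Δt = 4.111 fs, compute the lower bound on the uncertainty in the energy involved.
80.055 meV

Using the energy-time uncertainty principle:
ΔEΔt ≥ ℏ/2

The minimum uncertainty in energy is:
ΔE_min = ℏ/(2Δt)
ΔE_min = (1.055e-34 J·s) / (2 × 4.111e-15 s)
ΔE_min = 1.283e-20 J = 80.055 meV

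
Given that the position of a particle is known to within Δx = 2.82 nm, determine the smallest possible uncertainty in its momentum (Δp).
1.870 × 10^-26 kg·m/s

Using the Heisenberg uncertainty principle:
ΔxΔp ≥ ℏ/2

The minimum uncertainty in momentum is:
Δp_min = ℏ/(2Δx)
Δp_min = (1.055e-34 J·s) / (2 × 2.820e-09 m)
Δp_min = 1.870e-26 kg·m/s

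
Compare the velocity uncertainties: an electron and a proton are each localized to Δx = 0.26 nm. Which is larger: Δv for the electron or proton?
The electron has the larger minimum velocity uncertainty, by a ratio of 1836.2.

For both particles, Δp_min = ℏ/(2Δx) = 2.028e-25 kg·m/s (same for both).

The velocity uncertainty is Δv = Δp/m:
- electron: Δv = 2.028e-25 / 9.109e-31 = 2.226e+05 m/s = 222.630 km/s
- proton: Δv = 2.028e-25 / 1.673e-27 = 1.212e+02 m/s = 121.248 m/s

Ratio: 2.226e+05 / 1.212e+02 = 1836.2

The lighter particle has larger velocity uncertainty because Δv ∝ 1/m.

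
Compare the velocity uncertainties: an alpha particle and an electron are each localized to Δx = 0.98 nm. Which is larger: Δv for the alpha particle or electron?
The electron has the larger minimum velocity uncertainty, by a ratio of 7294.3.

For both particles, Δp_min = ℏ/(2Δx) = 5.380e-26 kg·m/s (same for both).

The velocity uncertainty is Δv = Δp/m:
- alpha particle: Δv = 5.380e-26 / 6.645e-27 = 8.097e+00 m/s = 8.097 m/s
- electron: Δv = 5.380e-26 / 9.109e-31 = 5.907e+04 m/s = 59.065 km/s

Ratio: 5.907e+04 / 8.097e+00 = 7294.3

The lighter particle has larger velocity uncertainty because Δv ∝ 1/m.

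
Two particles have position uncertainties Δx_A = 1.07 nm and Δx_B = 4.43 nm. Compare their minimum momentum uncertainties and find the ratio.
Particle A has the larger minimum momentum uncertainty, by a factor of 4.14.

For each particle, the minimum momentum uncertainty is Δp_min = ℏ/(2Δx):

Particle A: Δp_A = ℏ/(2×1.070e-09 m) = 4.928e-26 kg·m/s
Particle B: Δp_B = ℏ/(2×4.430e-09 m) = 1.190e-26 kg·m/s

Ratio: Δp_A/Δp_B = 4.14

Since Δp_min ∝ 1/Δx, the particle with smaller position uncertainty (A) has larger momentum uncertainty.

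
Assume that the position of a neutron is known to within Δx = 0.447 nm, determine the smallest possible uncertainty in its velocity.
70.428 m/s

Using the Heisenberg uncertainty principle and Δp = mΔv:
ΔxΔp ≥ ℏ/2
Δx(mΔv) ≥ ℏ/2

The minimum uncertainty in velocity is:
Δv_min = ℏ/(2mΔx)
Δv_min = (1.055e-34 J·s) / (2 × 1.675e-27 kg × 4.470e-10 m)
Δv_min = 7.043e+01 m/s = 70.428 m/s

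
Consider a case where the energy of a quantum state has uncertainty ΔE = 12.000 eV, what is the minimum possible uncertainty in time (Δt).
27.425 as

Using the energy-time uncertainty principle:
ΔEΔt ≥ ℏ/2

The minimum uncertainty in time is:
Δt_min = ℏ/(2ΔE)
Δt_min = (1.055e-34 J·s) / (2 × 1.923e-18 J)
Δt_min = 2.743e-17 s = 27.425 as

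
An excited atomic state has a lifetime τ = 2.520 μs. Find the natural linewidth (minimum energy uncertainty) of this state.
130.598 peV

Using the energy-time uncertainty principle:
ΔEΔt ≥ ℏ/2

The lifetime τ represents the time uncertainty Δt.
The natural linewidth (minimum energy uncertainty) is:

ΔE = ℏ/(2τ)
ΔE = (1.055e-34 J·s) / (2 × 2.520e-06 s)
ΔE = 2.092e-29 J = 130.598 peV

This natural linewidth limits the precision of spectroscopic measurements.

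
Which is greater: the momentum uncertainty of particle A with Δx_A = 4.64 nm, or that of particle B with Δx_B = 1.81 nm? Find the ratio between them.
Particle B has the larger minimum momentum uncertainty, by a factor of 2.56.

For each particle, the minimum momentum uncertainty is Δp_min = ℏ/(2Δx):

Particle A: Δp_A = ℏ/(2×4.640e-09 m) = 1.136e-26 kg·m/s
Particle B: Δp_B = ℏ/(2×1.810e-09 m) = 2.913e-26 kg·m/s

Ratio: Δp_B/Δp_A = 2.56

Since Δp_min ∝ 1/Δx, the particle with smaller position uncertainty (B) has larger momentum uncertainty.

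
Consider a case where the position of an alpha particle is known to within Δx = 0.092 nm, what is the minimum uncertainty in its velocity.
86.255 m/s

Using the Heisenberg uncertainty principle and Δp = mΔv:
ΔxΔp ≥ ℏ/2
Δx(mΔv) ≥ ℏ/2

The minimum uncertainty in velocity is:
Δv_min = ℏ/(2mΔx)
Δv_min = (1.055e-34 J·s) / (2 × 6.645e-27 kg × 9.200e-11 m)
Δv_min = 8.626e+01 m/s = 86.255 m/s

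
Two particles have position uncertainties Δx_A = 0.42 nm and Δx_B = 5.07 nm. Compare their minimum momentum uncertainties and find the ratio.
Particle A has the larger minimum momentum uncertainty, by a factor of 12.07.

For each particle, the minimum momentum uncertainty is Δp_min = ℏ/(2Δx):

Particle A: Δp_A = ℏ/(2×4.200e-10 m) = 1.255e-25 kg·m/s
Particle B: Δp_B = ℏ/(2×5.070e-09 m) = 1.040e-26 kg·m/s

Ratio: Δp_A/Δp_B = 12.07

Since Δp_min ∝ 1/Δx, the particle with smaller position uncertainty (A) has larger momentum uncertainty.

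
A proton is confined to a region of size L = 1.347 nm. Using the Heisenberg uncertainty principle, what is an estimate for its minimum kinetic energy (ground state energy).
2.859 μeV

Using the uncertainty principle to estimate ground state energy:

1. The position uncertainty is approximately the confinement size:
   Δx ≈ L = 1.347e-09 m

2. From ΔxΔp ≥ ℏ/2, the minimum momentum uncertainty is:
   Δp ≈ ℏ/(2L) = 3.915e-26 kg·m/s

3. The kinetic energy is approximately:
   KE ≈ (Δp)²/(2m) = (3.915e-26)²/(2 × 1.673e-27 kg)
   KE ≈ 4.581e-25 J = 2.859 μeV

This is an order-of-magnitude estimate of the ground state energy.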